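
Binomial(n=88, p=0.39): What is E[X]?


E[X] = n*p = 88 * 0.39 = 34.32

34.32


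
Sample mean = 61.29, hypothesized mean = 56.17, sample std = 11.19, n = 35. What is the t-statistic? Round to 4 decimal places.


t = (xbar - mu0) / (s/sqrt(n))
xbar - mu0 = 61.29 - 56.17 = 5.12
sqrt(35) ≈ 5.91607978
s/sqrt(n) = 11.19 / 5.91607978 ≈ 1.89145522
t = 5.12 / 1.89145522 ≈ 2.706910

2.7069


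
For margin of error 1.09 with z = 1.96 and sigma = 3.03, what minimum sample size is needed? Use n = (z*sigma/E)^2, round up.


z*sigma/E = 1.96 * 3.03 / 1.09 = 14847/2725 ≈ 5.448440
(z*sigma/E)^2 ≈ 29.685502
round up: n = 30

30


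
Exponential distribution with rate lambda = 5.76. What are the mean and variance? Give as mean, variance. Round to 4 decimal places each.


mean = 1/lam, var = 1/lam^2
mean = 1 / 5.76 = 25/144 ≈ 0.173611
lam^2 = 5.76^2 = 33.1776
var = 1 / 33.1776 ≈ 0.030141

0.1736, 0.0301


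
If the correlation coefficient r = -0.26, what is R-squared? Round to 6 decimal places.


R^2 = r^2 = (-0.26)^2 = 0.0676

0.067600


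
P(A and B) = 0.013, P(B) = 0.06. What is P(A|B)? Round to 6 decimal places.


P(A|B) = P(A and B) / P(B) = 0.013 / 0.06 = 13/60 ≈ 0.21666667

0.216667


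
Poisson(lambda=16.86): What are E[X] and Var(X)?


E[X] = Var(X) = lambda = 16.86

16.86, 16.86


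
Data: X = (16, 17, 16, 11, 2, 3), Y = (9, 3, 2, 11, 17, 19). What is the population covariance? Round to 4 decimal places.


Cov = (1/n)*sum((xi-xbar)(yi-ybar))
n = 6, xbar = 65/6 ≈ 10.833333, ybar = 61/6 ≈ 10.166667
sum((xi-xbar)(yi-ybar)) = -1331/6 ≈ -221.833333
Cov = -221.833333 / 6 = -1331/36 ≈ -36.972222

-36.9722


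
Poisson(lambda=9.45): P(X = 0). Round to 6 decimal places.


P = e^(-lam) * lam^k / k!
e^(-9.45) ≈ 0.00007868957
lam^k = 9.45^0 = 1
k! = 0! = 1
P = 0.00007868957 * 1 / 1 ≈ 0.000079

0.000079


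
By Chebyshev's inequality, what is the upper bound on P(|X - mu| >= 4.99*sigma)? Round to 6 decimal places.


P <= 1/k^2
k^2 = 4.99^2 = 24.9001
1/k^2 = 1 / 24.9001 ≈ 0.04016048

0.040160


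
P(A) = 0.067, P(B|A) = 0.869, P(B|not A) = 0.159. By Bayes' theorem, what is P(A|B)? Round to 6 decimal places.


P(A|B) = P(B|A)*P(A) / P(B), P(B) = P(B|A)*P(A) + P(B|not A)*P(not A)
P(B|A)*P(A) = 0.869 * 0.067 = 0.058223
P(B|not A)*P(not A) = 0.159 * 0.933 = 0.148347
P(B) = 0.058223 + 0.148347 = 0.20657
P(A|B) = 0.058223 / 0.20657 ≈ 0.28185603

0.281856


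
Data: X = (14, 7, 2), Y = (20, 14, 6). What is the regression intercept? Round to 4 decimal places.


a = ybar - b*xbar, where b = sum((xi-xbar)(yi-ybar)) / sum((xi-xbar)^2)
n = 3, xbar = 23/3 ≈ 7.666667, ybar = 40/3 ≈ 13.333333
Sxy = sum((xi-xbar)(yi-ybar)) = 250/3 ≈ 83.333333
Sxx = sum((xi-xbar)^2) = 218/3 ≈ 72.666667
b = Sxy / Sxx = 125/109 ≈ 1.146789
a = 13.333333 - 1.146789 * 7.666667 = 495/109 ≈ 4.541284

4.5413


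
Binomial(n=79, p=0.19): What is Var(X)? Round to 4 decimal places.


Var = n*p*(1-p) = 79 * 0.19 * 0.81 = 12.1581

12.1581


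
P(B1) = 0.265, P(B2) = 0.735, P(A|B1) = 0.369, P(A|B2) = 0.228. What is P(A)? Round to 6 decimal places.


P(A) = P(A|B1)*P(B1) + P(A|B2)*P(B2)
P(A|B1)*P(B1) = 0.369 * 0.265 = 0.097785
P(A|B2)*P(B2) = 0.228 * 0.735 = 0.16758
P(A) = 0.097785 + 0.16758 = 0.265365

0.265365


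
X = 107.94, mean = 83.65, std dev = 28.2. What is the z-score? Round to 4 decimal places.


z = (X - mu) / sigma
X - mu = 107.94 - 83.65 = 24.29
z = 24.29 / 28.2 = 2429/2820 ≈ 0.861348

0.8613


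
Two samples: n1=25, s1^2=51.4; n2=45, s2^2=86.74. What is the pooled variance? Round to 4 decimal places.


sp^2 = ((n1-1)*s1^2 + (n2-1)*s2^2)/(n1+n2-2)
(n1-1)*s1^2 = 24 * 51.4 = 1233.6
(n2-1)*s2^2 = 44 * 86.74 = 3816.56
numerator = 1233.6 + 3816.56 = 5050.16
n1+n2-2 = 68
sp^2 = 5050.16 / 68 = 63127/850 ≈ 74.267059

74.2671


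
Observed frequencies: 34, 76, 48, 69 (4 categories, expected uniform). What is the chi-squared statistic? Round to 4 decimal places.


chi2 = sum((O-E)^2/E), E = total/4
total = 227, E = 227/4 = 56.75
(34 - 56.75)^2 / 56.75 = 517.5625 / 56.75 = 8281/908 ≈ 9.120044
(76 - 56.75)^2 / 56.75 = 370.5625 / 56.75 = 5929/908 ≈ 6.529736
(48 - 56.75)^2 / 56.75 = 76.5625 / 56.75 = 1225/908 ≈ 1.349119
(69 - 56.75)^2 / 56.75 = 150.0625 / 56.75 = 2401/908 ≈ 2.644273
chi2 = 4459/227 ≈ 19.643172

19.6432


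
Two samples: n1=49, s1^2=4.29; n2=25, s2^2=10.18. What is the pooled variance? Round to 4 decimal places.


sp^2 = ((n1-1)*s1^2 + (n2-1)*s2^2)/(n1+n2-2)
(n1-1)*s1^2 = 48 * 4.29 = 205.92
(n2-1)*s2^2 = 24 * 10.18 = 244.32
numerator = 205.92 + 244.32 = 450.24
n1+n2-2 = 72
sp^2 = 450.24 / 72 = 469/75 ≈ 6.253333

6.2533


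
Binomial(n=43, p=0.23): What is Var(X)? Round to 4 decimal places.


Var = n*p*(1-p) = 43 * 0.23 * 0.77 = 7.6153

7.6153


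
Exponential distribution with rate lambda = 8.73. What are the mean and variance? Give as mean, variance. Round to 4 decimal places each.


mean = 1/lam, var = 1/lam^2
mean = 1 / 8.73 = 100/873 ≈ 0.114548
lam^2 = 8.73^2 = 76.2129
var = 1 / 76.2129 ≈ 0.013121

0.1145, 0.0131


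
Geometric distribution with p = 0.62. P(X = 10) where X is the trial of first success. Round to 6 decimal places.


P = (1-p)^(k-1) * p
(1-p)^(k-1) = 0.38^9 ≈ 0.0001652161
P = 0.0001652161 * 0.62 ≈ 0.0001024340

0.000102


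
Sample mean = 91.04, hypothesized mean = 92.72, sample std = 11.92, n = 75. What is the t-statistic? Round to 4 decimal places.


t = (xbar - mu0) / (s/sqrt(n))
xbar - mu0 = 91.04 - 92.72 = -1.68
sqrt(75) ≈ 8.66025404
s/sqrt(n) = 11.92 / 8.66025404 ≈ 1.37640304
t = -1.68 / 1.37640304 ≈ -1.220573

-1.2206


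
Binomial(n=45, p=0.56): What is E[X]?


E[X] = n*p = 45 * 0.56 = 25.2

25.2


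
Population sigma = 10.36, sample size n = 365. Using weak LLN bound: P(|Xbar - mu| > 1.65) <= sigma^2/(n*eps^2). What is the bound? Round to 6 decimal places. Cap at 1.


bound = min(1, sigma^2/(n*eps^2))
sigma^2 = 10.36^2 = 107.3296
n*eps^2 = 365 * 1.65^2 = 365 * 2.7225 = 993.7125
sigma^2/(n*eps^2) = 107.3296 / 993.7125 ≈ 0.10800870

0.108009


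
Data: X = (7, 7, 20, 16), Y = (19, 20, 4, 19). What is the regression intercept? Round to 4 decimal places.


a = ybar - b*xbar, where b = sum((xi-xbar)(yi-ybar)) / sum((xi-xbar)^2)
n = 4, xbar = 50/4 = 12.5, ybar = 62/4 = 15.5
Sxy = sum((xi-xbar)(yi-ybar)) = -118
Sxx = sum((xi-xbar)^2) = 129
b = Sxy / Sxx = -118/129 ≈ -0.914729
a = 15.5 - (-0.914729) * 12.5 = 6949/258 ≈ 26.934109

26.9341


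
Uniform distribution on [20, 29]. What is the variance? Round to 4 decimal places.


Var = (b-a)^2 / 12
(b-a)^2 = (29 - 20)^2 = 81
Var = 81/12 = 6.75

6.7500


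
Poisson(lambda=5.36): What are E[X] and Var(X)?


E[X] = Var(X) = lambda = 5.36

5.36, 5.36


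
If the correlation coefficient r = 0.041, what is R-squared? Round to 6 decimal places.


R^2 = r^2 = (0.041)^2 = 0.001681

0.001681


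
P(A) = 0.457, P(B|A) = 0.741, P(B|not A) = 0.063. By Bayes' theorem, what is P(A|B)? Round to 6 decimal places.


P(A|B) = P(B|A)*P(A) / P(B), P(B) = P(B|A)*P(A) + P(B|not A)*P(not A)
P(B|A)*P(A) = 0.741 * 0.457 = 0.338637
P(B|not A)*P(not A) = 0.063 * 0.543 = 0.034209
P(B) = 0.338637 + 0.034209 = 0.372846
P(A|B) = 0.338637 / 0.372846 ≈ 0.90824898

0.908249


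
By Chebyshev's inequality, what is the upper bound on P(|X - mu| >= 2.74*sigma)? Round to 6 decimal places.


P <= 1/k^2
k^2 = 2.74^2 = 7.5076
1/k^2 = 1 / 7.5076 ≈ 0.13319836

0.133198


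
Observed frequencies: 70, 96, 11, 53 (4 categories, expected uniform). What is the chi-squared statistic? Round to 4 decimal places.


chi2 = sum((O-E)^2/E), E = total/4
total = 230, E = 230/4 = 57.5
(70 - 57.5)^2 / 57.5 = 156.25 / 57.5 = 125/46 ≈ 2.717391
(96 - 57.5)^2 / 57.5 = 1482.25 / 57.5 = 5929/230 ≈ 25.778261
(11 - 57.5)^2 / 57.5 = 2162.25 / 57.5 = 8649/230 ≈ 37.604348
(53 - 57.5)^2 / 57.5 = 20.25 / 57.5 = 81/230 ≈ 0.352174
chi2 = 7642/115 ≈ 66.452174

66.4522


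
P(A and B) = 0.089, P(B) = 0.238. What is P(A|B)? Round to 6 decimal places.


P(A|B) = P(A and B) / P(B) = 0.089 / 0.238 = 89/238 ≈ 0.37394958

0.373950


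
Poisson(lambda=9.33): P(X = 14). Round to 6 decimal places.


P = e^(-lam) * lam^k / k!
e^(-9.33) ≈ 0.00008872224
lam^k = 9.33^14 ≈ 37874160255090.614242
k! = 14! = 87178291200
P = 0.00008872224 * 37874160255090.614242 / 87178291200 ≈ 0.038545

0.038545


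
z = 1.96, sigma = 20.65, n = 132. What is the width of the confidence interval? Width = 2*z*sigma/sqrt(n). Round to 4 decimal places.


width = 2*z*sigma/sqrt(n)
2*z*sigma = 2 * 1.96 * 20.65 = 80.948
sqrt(132) ≈ 11.489125
width = 80.948 / 11.489125 ≈ 7.045619

7.0456


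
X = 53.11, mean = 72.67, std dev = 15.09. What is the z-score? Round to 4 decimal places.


z = (X - mu) / sigma
X - mu = 53.11 - 72.67 = -19.56
z = -19.56 / 15.09 = -652/503 ≈ -1.296223

-1.2962


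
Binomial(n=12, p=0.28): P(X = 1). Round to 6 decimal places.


P = C(n,k) * p^k * (1-p)^(n-k)
C(12,1) = 12
p^k = 0.28^1 = 0.28
(1-p)^(n-k) = 0.72^11 ≈ 0.02695612
P = 12 * 0.28 * 0.02695612 ≈ 0.090573

0.090573


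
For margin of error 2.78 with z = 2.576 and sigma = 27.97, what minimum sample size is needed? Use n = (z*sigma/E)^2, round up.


z*sigma/E = 2.576 * 27.97 / 2.78 ≈ 25.917525
(z*sigma/E)^2 ≈ 671.718111
round up: n = 672

672


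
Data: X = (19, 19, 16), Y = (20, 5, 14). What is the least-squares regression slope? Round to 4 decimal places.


b = sum((xi-xbar)(yi-ybar)) / sum((xi-xbar)^2)
n = 3, xbar = 54/3 = 18, ybar = 39/3 = 13
Sxy = sum((xi-xbar)(yi-ybar)) = -3
Sxx = sum((xi-xbar)^2) = 6
b = Sxy / Sxx = -0.5

-0.5000


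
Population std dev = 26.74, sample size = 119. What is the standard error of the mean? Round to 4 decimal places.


SE = sigma / sqrt(n)
sqrt(119) ≈ 10.908712
SE = 26.74 / 10.908712 ≈ 2.451252

2.4513


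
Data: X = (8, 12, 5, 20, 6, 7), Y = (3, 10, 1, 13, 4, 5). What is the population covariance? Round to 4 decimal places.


Cov = (1/n)*sum((xi-xbar)(yi-ybar))
n = 6, xbar = 58/6 = 29/3 ≈ 9.666667, ybar = 36/6 = 6
sum((xi-xbar)(yi-ybar)) = 120
Cov = 120 / 6 = 20

20.0000


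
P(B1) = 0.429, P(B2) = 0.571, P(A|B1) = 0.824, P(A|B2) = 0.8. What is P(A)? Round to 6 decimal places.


P(A) = P(A|B1)*P(B1) + P(A|B2)*P(B2)
P(A|B1)*P(B1) = 0.824 * 0.429 = 0.353496
P(A|B2)*P(B2) = 0.8 * 0.571 = 0.4568
P(A) = 0.353496 + 0.4568 = 0.810296

0.810296


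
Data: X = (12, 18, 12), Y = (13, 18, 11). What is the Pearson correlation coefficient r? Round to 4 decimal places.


r = sum((xi-xbar)(yi-ybar)) / sqrt(sum((xi-xbar)^2) * sum((yi-ybar)^2))
n = 3, xbar = 42/3 = 14, ybar = 42/3 = 14
Sxy = sum((xi-xbar)(yi-ybar)) = 24
Sxx = sum((xi-xbar)^2) = 24
Syy = sum((yi-ybar)^2) = 26
sqrt(Sxx*Syy) ≈ 24.979992
r = Sxy / sqrt(Sxx*Syy) = 24 / 24.979992 ≈ 0.960769

0.9608


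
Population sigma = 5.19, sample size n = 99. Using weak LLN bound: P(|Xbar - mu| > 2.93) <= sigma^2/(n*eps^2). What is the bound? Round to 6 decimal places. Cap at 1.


bound = min(1, sigma^2/(n*eps^2))
sigma^2 = 5.19^2 = 26.9361
n*eps^2 = 99 * 2.93^2 = 99 * 8.5849 = 849.9051
sigma^2/(n*eps^2) = 26.9361 / 849.9051 ≈ 0.03169307

0.031693


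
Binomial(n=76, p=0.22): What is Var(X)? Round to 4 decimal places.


Var = n*p*(1-p) = 76 * 0.22 * 0.78 = 13.0416

13.0416


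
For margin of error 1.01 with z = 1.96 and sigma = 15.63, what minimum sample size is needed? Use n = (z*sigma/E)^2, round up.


z*sigma/E = 1.96 * 15.63 / 1.01 = 76587/2525 ≈ 30.331485
(z*sigma/E)^2 ≈ 919.998991
round up: n = 920

920


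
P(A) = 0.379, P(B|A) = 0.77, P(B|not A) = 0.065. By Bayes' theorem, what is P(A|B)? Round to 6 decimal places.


P(A|B) = P(B|A)*P(A) / P(B), P(B) = P(B|A)*P(A) + P(B|not A)*P(not A)
P(B|A)*P(A) = 0.77 * 0.379 = 0.29183
P(B|not A)*P(not A) = 0.065 * 0.621 = 0.040365
P(B) = 0.29183 + 0.040365 = 0.332195
P(A|B) = 0.29183 / 0.332195 ≈ 0.87849004

0.878490


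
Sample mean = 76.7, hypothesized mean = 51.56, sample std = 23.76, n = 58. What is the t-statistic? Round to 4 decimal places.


t = (xbar - mu0) / (s/sqrt(n))
xbar - mu0 = 76.7 - 51.56 = 25.14
sqrt(58) ≈ 7.61577311
s/sqrt(n) = 23.76 / 7.61577311 ≈ 3.11984084
t = 25.14 / 3.11984084 ≈ 8.058103

8.0581


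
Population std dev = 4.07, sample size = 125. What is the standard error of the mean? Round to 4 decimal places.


SE = sigma / sqrt(n)
sqrt(125) ≈ 11.180340
SE = 4.07 / 11.180340 ≈ 0.364032

0.3640


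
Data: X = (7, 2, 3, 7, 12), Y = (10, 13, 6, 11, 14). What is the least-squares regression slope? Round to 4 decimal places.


b = sum((xi-xbar)(yi-ybar)) / sum((xi-xbar)^2)
n = 5, xbar = 31/5 = 6.2, ybar = 54/5 = 10.8
Sxy = sum((xi-xbar)(yi-ybar)) = 24.2
Sxx = sum((xi-xbar)^2) = 62.8
b = Sxy / Sxx = 121/314 ≈ 0.385350

0.3854


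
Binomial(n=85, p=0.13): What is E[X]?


E[X] = n*p = 85 * 0.13 = 11.05

11.05


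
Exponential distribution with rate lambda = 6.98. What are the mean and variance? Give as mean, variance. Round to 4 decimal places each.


mean = 1/lam, var = 1/lam^2
mean = 1 / 6.98 = 50/349 ≈ 0.143266
lam^2 = 6.98^2 = 48.7204
var = 1 / 48.7204 ≈ 0.020525

0.1433, 0.0205


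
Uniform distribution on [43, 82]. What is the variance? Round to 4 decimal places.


Var = (b-a)^2 / 12
(b-a)^2 = (82 - 43)^2 = 1521
Var = 1521/12 = 126.75

126.7500


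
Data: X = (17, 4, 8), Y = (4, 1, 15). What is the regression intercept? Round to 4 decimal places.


a = ybar - b*xbar, where b = sum((xi-xbar)(yi-ybar)) / sum((xi-xbar)^2)
n = 3, xbar = 29/3 ≈ 9.666667, ybar = 20/3 ≈ 6.666667
Sxy = sum((xi-xbar)(yi-ybar)) = -4/3 ≈ -1.333333
Sxx = sum((xi-xbar)^2) = 266/3 ≈ 88.666667
b = Sxy / Sxx = -2/133 ≈ -0.015038
a = 6.666667 - (-0.015038) * 9.666667 = 906/133 ≈ 6.812030

6.8120


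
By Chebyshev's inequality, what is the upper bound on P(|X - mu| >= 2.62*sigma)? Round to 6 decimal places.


P <= 1/k^2
k^2 = 2.62^2 = 6.8644
1/k^2 = 1 / 6.8644 ≈ 0.14567916

0.145679


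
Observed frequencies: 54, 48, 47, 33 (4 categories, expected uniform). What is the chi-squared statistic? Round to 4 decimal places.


chi2 = sum((O-E)^2/E), E = total/4
total = 182, E = 182/4 = 45.5
(54 - 45.5)^2 / 45.5 = 72.25 / 45.5 = 289/182 ≈ 1.587912
(48 - 45.5)^2 / 45.5 = 6.25 / 45.5 = 25/182 ≈ 0.137363
(47 - 45.5)^2 / 45.5 = 2.25 / 45.5 = 9/182 ≈ 0.049451
(33 - 45.5)^2 / 45.5 = 156.25 / 45.5 = 625/182 ≈ 3.434066
chi2 = 474/91 ≈ 5.208791

5.2088


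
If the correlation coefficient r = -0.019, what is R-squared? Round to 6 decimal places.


R^2 = r^2 = (-0.019)^2 = 0.000361

0.000361


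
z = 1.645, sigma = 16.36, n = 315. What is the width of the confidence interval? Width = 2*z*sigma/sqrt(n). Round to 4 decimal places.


width = 2*z*sigma/sqrt(n)
2*z*sigma = 2 * 1.645 * 16.36 = 53.8244
sqrt(315) ≈ 17.748239
width = 53.8244 / 17.748239 ≈ 3.032661

3.0327


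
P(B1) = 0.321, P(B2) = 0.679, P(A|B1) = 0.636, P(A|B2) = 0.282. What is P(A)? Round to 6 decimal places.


P(A) = P(A|B1)*P(B1) + P(A|B2)*P(B2)
P(A|B1)*P(B1) = 0.636 * 0.321 = 0.204156
P(A|B2)*P(B2) = 0.282 * 0.679 = 0.191478
P(A) = 0.204156 + 0.191478 = 0.395634

0.395634


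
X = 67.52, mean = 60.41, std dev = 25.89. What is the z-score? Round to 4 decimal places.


z = (X - mu) / sigma
X - mu = 67.52 - 60.41 = 7.11
z = 7.11 / 25.89 = 237/863 ≈ 0.274623

0.2746


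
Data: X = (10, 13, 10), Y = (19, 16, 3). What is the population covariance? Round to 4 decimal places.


Cov = (1/n)*sum((xi-xbar)(yi-ybar))
n = 3, xbar = 33/3 = 11, ybar = 38/3 ≈ 12.666667
sum((xi-xbar)(yi-ybar)) = 10
Cov = 10 / 3 = 10/3 ≈ 3.333333

3.3333


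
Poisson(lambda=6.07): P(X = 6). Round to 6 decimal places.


P = e^(-lam) * lam^k / k!
e^(-6.07) ≈ 0.002311173
lam^k = 6.07^6 ≈ 50018.670786
k! = 6! = 720
P = 0.002311173 * 50018.670786 / 720 ≈ 0.160558

0.160558


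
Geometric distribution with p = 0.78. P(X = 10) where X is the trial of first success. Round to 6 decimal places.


P = (1-p)^(k-1) * p
(1-p)^(k-1) = 0.22^9 ≈ 0.000001207269
P = 0.000001207269 * 0.78 ≈ 0.0000009416700

0.000001


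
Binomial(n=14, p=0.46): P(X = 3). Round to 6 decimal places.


P = C(n,k) * p^k * (1-p)^(n-k)
C(14,3) = 364
p^k = 0.46^3 = 0.097336
(1-p)^(n-k) = 0.54^11 ≈ 0.001138496
P = 364 * 0.097336 * 0.001138496 ≈ 0.040337

0.040337


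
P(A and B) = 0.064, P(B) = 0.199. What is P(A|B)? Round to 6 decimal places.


P(A|B) = P(A and B) / P(B) = 0.064 / 0.199 = 64/199 ≈ 0.32160804

0.321608


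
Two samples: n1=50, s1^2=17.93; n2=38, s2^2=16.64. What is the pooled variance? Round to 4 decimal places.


sp^2 = ((n1-1)*s1^2 + (n2-1)*s2^2)/(n1+n2-2)
(n1-1)*s1^2 = 49 * 17.93 = 878.57
(n2-1)*s2^2 = 37 * 16.64 = 615.68
numerator = 878.57 + 615.68 = 1494.25
n1+n2-2 = 86
sp^2 = 1494.25 / 86 = 17.375

17.3750


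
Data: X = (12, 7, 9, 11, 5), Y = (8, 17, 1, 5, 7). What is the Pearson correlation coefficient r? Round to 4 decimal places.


r = sum((xi-xbar)(yi-ybar)) / sqrt(sum((xi-xbar)^2) * sum((yi-ybar)^2))
n = 5, xbar = 44/5 = 8.8, ybar = 38/5 = 7.6
Sxy = sum((xi-xbar)(yi-ybar)) = -20.4
Sxx = sum((xi-xbar)^2) = 32.8
Syy = sum((yi-ybar)^2) = 139.2
sqrt(Sxx*Syy) ≈ 67.570408
r = Sxy / sqrt(Sxx*Syy) = -20.4 / 67.570408 ≈ -0.301907

-0.3019


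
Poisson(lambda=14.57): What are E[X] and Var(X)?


E[X] = Var(X) = lambda = 14.57

14.57, 14.57


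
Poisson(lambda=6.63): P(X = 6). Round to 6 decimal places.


P = e^(-lam) * lam^k / k!
e^(-6.63) ≈ 0.001320163
lam^k = 6.63^6 ≈ 84933.920324
k! = 6! = 720
P = 0.001320163 * 84933.920324 / 720 ≈ 0.155731

0.155731


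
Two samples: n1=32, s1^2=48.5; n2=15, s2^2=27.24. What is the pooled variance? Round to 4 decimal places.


sp^2 = ((n1-1)*s1^2 + (n2-1)*s2^2)/(n1+n2-2)
(n1-1)*s1^2 = 31 * 48.5 = 1503.5
(n2-1)*s2^2 = 14 * 27.24 = 381.36
numerator = 1503.5 + 381.36 = 1884.86
n1+n2-2 = 45
sp^2 = 1884.86 / 45 = 94243/2250 ≈ 41.885778

41.8858


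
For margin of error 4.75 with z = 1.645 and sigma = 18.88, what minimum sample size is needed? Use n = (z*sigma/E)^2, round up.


z*sigma/E = 1.645 * 18.88 / 4.75 ≈ 6.538442
(z*sigma/E)^2 ≈ 42.751225
round up: n = 43

43


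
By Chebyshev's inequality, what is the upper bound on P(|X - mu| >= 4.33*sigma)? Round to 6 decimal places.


P <= 1/k^2
k^2 = 4.33^2 = 18.7489
1/k^2 = 1 / 18.7489 ≈ 0.05333646

0.053336


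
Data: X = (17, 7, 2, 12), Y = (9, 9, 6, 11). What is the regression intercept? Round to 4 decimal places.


a = ybar - b*xbar, where b = sum((xi-xbar)(yi-ybar)) / sum((xi-xbar)^2)
n = 4, xbar = 38/4 = 9.5, ybar = 35/4 = 8.75
Sxy = sum((xi-xbar)(yi-ybar)) = 27.5
Sxx = sum((xi-xbar)^2) = 125
b = Sxy / Sxx = 0.22
a = 8.75 - 0.22 * 9.5 = 6.66

6.6600


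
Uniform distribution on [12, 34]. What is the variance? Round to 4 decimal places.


Var = (b-a)^2 / 12
(b-a)^2 = (34 - 12)^2 = 484
Var = 484/12 ≈ 40.333333

40.3333


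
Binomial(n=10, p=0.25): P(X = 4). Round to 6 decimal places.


P = C(n,k) * p^k * (1-p)^(n-k)
C(10,4) = 210
p^k = 0.25^4 = 0.00390625
(1-p)^(n-k) = 0.75^6 = 729/4096 ≈ 0.1779785
P = 210 * 0.00390625 * 0.1779785 ≈ 0.145998

0.145998


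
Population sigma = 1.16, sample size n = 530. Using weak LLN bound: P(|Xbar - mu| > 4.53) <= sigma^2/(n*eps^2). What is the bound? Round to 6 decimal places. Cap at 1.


bound = min(1, sigma^2/(n*eps^2))
sigma^2 = 1.16^2 = 1.3456
n*eps^2 = 530 * 4.53^2 = 530 * 20.5209 = 10876.077
sigma^2/(n*eps^2) = 1.3456 / 10876.077 ≈ 0.00012372

0.000124


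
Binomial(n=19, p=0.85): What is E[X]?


E[X] = n*p = 19 * 0.85 = 16.15

16.15


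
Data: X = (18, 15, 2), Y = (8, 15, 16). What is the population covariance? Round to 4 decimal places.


Cov = (1/n)*sum((xi-xbar)(yi-ybar))
n = 3, xbar = 35/3 ≈ 11.666667, ybar = 39/3 = 13
sum((xi-xbar)(yi-ybar)) = -54
Cov = -54 / 3 = -18

-18.0000


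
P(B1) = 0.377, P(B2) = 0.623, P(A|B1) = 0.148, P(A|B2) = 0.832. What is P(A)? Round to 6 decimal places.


P(A) = P(A|B1)*P(B1) + P(A|B2)*P(B2)
P(A|B1)*P(B1) = 0.148 * 0.377 = 0.055796
P(A|B2)*P(B2) = 0.832 * 0.623 = 0.518336
P(A) = 0.055796 + 0.518336 = 0.574132

0.574132


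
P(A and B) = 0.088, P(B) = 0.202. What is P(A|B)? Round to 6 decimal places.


P(A|B) = P(A and B) / P(B) = 0.088 / 0.202 = 44/101 ≈ 0.43564356

0.435644


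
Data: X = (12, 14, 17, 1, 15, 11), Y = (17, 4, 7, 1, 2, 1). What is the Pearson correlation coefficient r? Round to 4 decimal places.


r = sum((xi-xbar)(yi-ybar)) / sqrt(sum((xi-xbar)^2) * sum((yi-ybar)^2))
n = 6, xbar = 70/6 = 35/3 ≈ 11.666667, ybar = 32/6 = 16/3 ≈ 5.333333
Sxy = sum((xi-xbar)(yi-ybar)) = 143/3 ≈ 47.666667
Sxx = sum((xi-xbar)^2) = 478/3 ≈ 159.333333
Syy = sum((yi-ybar)^2) = 568/3 ≈ 189.333333
sqrt(Sxx*Syy) ≈ 173.686819
r = Sxy / sqrt(Sxx*Syy) = 47.666667 / 173.686819 ≈ 0.274440

0.2744


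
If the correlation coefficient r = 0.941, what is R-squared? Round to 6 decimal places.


R^2 = r^2 = (0.941)^2 = 0.885481

0.885481


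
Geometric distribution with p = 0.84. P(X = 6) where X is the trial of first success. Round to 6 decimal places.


P = (1-p)^(k-1) * p
(1-p)^(k-1) = 0.16^5 = 0.0001048576
P = 0.0001048576 * 0.84 ≈ 0.00008808038

0.000088


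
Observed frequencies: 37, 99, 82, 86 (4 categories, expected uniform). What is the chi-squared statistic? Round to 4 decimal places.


chi2 = sum((O-E)^2/E), E = total/4
total = 304, E = 304/4 = 76
(37 - 76)^2 / 76 = 1521 / 76 = 1521/76 ≈ 20.013158
(99 - 76)^2 / 76 = 529 / 76 = 529/76 ≈ 6.960526
(82 - 76)^2 / 76 = 36 / 76 = 9/19 ≈ 0.473684
(86 - 76)^2 / 76 = 100 / 76 = 25/19 ≈ 1.315789
chi2 = 1093/38 ≈ 28.763158

28.7632


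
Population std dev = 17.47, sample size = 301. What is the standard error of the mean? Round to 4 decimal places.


SE = sigma / sqrt(n)
sqrt(301) ≈ 17.349352
SE = 17.47 / 17.349352 ≈ 1.006954

1.0070


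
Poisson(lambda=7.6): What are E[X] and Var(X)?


E[X] = Var(X) = lambda = 7.6

7.6, 7.6


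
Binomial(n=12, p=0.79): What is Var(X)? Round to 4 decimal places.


Var = n*p*(1-p) = 12 * 0.79 * 0.21 = 1.9908

1.9908


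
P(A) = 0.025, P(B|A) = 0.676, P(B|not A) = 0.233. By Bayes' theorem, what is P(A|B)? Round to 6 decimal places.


P(A|B) = P(B|A)*P(A) / P(B), P(B) = P(B|A)*P(A) + P(B|not A)*P(not A)
P(B|A)*P(A) = 0.676 * 0.025 = 0.0169
P(B|not A)*P(not A) = 0.233 * 0.975 = 0.227175
P(B) = 0.0169 + 0.227175 = 0.244075
P(A|B) = 0.0169 / 0.244075 = 52/751 ≈ 0.06924101

0.069241


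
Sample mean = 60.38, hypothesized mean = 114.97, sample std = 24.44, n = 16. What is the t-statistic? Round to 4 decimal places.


t = (xbar - mu0) / (s/sqrt(n))
xbar - mu0 = 60.38 - 114.97 = -54.59
sqrt(16) = 4
s/sqrt(n) = 24.44 / 4 = 6.11
t = -54.59 / 6.11 = -5459/611 ≈ -8.934534

-8.9345


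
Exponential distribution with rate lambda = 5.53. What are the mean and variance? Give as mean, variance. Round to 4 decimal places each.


mean = 1/lam, var = 1/lam^2
mean = 1 / 5.53 = 100/553 ≈ 0.180832
lam^2 = 5.53^2 = 30.5809
var = 1 / 30.5809 ≈ 0.032700

0.1808, 0.0327


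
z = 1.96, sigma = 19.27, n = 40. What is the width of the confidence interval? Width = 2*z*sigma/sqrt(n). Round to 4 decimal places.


width = 2*z*sigma/sqrt(n)
2*z*sigma = 2 * 1.96 * 19.27 = 75.5384
sqrt(40) ≈ 6.324555
width = 75.5384 / 6.324555 ≈ 11.943670

11.9437


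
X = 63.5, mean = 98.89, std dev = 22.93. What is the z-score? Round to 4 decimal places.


z = (X - mu) / sigma
X - mu = 63.5 - 98.89 = -35.39
z = -35.39 / 22.93 = -3539/2293 ≈ -1.543393

-1.5434


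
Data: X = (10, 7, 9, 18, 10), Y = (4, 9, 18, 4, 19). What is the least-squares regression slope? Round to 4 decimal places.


b = sum((xi-xbar)(yi-ybar)) / sum((xi-xbar)^2)
n = 5, xbar = 54/5 = 10.8, ybar = 54/5 = 10.8
Sxy = sum((xi-xbar)(yi-ybar)) = -56.2
Sxx = sum((xi-xbar)^2) = 70.8
b = Sxy / Sxx = -281/354 ≈ -0.793785

-0.7938


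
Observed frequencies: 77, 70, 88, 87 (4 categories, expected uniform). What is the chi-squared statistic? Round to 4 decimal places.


chi2 = sum((O-E)^2/E), E = total/4
total = 322, E = 322/4 = 80.5
(77 - 80.5)^2 / 80.5 = 12.25 / 80.5 = 7/46 ≈ 0.152174
(70 - 80.5)^2 / 80.5 = 110.25 / 80.5 = 63/46 ≈ 1.369565
(88 - 80.5)^2 / 80.5 = 56.25 / 80.5 = 225/322 ≈ 0.698758
(87 - 80.5)^2 / 80.5 = 42.25 / 80.5 = 169/322 ≈ 0.524845
chi2 = 442/161 ≈ 2.745342

2.7453


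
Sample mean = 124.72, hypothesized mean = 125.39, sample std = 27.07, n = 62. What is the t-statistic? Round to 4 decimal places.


t = (xbar - mu0) / (s/sqrt(n))
xbar - mu0 = 124.72 - 125.39 = -0.67
sqrt(62) ≈ 7.87400787
s/sqrt(n) = 27.07 / 7.87400787 ≈ 3.43789344
t = -0.67 / 3.43789344 ≈ -0.194887

-0.1949


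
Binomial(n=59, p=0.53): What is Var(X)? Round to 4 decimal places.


Var = n*p*(1-p) = 59 * 0.53 * 0.47 = 14.6969

14.6969


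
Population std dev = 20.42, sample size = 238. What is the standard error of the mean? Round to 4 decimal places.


SE = sigma / sqrt(n)
sqrt(238) ≈ 15.427249
SE = 20.42 / 15.427249 ≈ 1.323632

1.3236


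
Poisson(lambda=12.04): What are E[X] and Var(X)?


E[X] = Var(X) = lambda = 12.04

12.04, 12.04


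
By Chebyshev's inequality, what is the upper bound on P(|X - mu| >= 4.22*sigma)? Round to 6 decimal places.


P <= 1/k^2
k^2 = 4.22^2 = 17.8084
1/k^2 = 1 / 17.8084 ≈ 0.05615328

0.056153


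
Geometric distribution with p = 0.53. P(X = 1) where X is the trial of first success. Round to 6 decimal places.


P = (1-p)^(k-1) * p
(1-p)^(k-1) = 0.47^0 = 1
P = 1 * 0.53 = 0.53

0.530000


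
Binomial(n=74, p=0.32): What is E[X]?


E[X] = n*p = 74 * 0.32 = 23.68

23.68


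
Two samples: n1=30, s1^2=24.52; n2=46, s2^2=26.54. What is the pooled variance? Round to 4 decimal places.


sp^2 = ((n1-1)*s1^2 + (n2-1)*s2^2)/(n1+n2-2)
(n1-1)*s1^2 = 29 * 24.52 = 711.08
(n2-1)*s2^2 = 45 * 26.54 = 1194.3
numerator = 711.08 + 1194.3 = 1905.38
n1+n2-2 = 74
sp^2 = 1905.38 / 74 = 95269/3700 ≈ 25.748378

25.7484


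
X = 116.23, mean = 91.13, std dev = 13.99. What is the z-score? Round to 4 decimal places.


z = (X - mu) / sigma
X - mu = 116.23 - 91.13 = 25.1
z = 25.1 / 13.99 = 2510/1399 ≈ 1.794139

1.7941


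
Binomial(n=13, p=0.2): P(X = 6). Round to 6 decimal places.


P = C(n,k) * p^k * (1-p)^(n-k)
C(13,6) = 1716
p^k = 0.2^6 = 0.000064
(1-p)^(n-k) = 0.8^7 = 0.2097152
P = 1716 * 0.000064 * 0.2097152 ≈ 0.023032

0.023032


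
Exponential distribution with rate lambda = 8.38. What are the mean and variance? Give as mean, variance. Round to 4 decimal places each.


mean = 1/lam, var = 1/lam^2
mean = 1 / 8.38 = 50/419 ≈ 0.119332
lam^2 = 8.38^2 = 70.2244
var = 1 / 70.2244 ≈ 0.014240

0.1193, 0.0142


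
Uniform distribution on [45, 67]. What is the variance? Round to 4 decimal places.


Var = (b-a)^2 / 12
(b-a)^2 = (67 - 45)^2 = 484
Var = 484/12 ≈ 40.333333

40.3333


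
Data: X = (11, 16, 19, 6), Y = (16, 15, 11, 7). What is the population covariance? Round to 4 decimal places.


Cov = (1/n)*sum((xi-xbar)(yi-ybar))
n = 4, xbar = 52/4 = 13, ybar = 49/4 = 12.25
sum((xi-xbar)(yi-ybar)) = 30
Cov = 30 / 4 = 7.5

7.5000


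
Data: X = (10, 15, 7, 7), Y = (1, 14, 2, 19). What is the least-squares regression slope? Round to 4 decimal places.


b = sum((xi-xbar)(yi-ybar)) / sum((xi-xbar)^2)
n = 4, xbar = 39/4 = 9.75, ybar = 36/4 = 9
Sxy = sum((xi-xbar)(yi-ybar)) = 16
Sxx = sum((xi-xbar)^2) = 42.75
b = Sxy / Sxx = 64/171 ≈ 0.374269

0.3743


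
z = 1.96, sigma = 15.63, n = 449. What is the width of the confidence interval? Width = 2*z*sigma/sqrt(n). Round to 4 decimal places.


width = 2*z*sigma/sqrt(n)
2*z*sigma = 2 * 1.96 * 15.63 = 61.2696
sqrt(449) ≈ 21.189620
width = 61.2696 / 21.189620 ≈ 2.891491

2.8915


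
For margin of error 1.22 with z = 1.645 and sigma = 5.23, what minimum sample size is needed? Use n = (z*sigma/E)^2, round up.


z*sigma/E = 1.645 * 5.23 / 1.22 ≈ 7.051926
(z*sigma/E)^2 ≈ 49.729664
round up: n = 50

50


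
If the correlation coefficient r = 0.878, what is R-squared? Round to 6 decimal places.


R^2 = r^2 = (0.878)^2 = 0.770884

0.770884


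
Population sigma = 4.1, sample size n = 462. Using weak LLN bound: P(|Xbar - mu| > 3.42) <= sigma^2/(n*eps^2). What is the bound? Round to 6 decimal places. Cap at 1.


bound = min(1, sigma^2/(n*eps^2))
sigma^2 = 4.1^2 = 16.81
n*eps^2 = 462 * 3.42^2 = 462 * 11.6964 = 5403.7368
sigma^2/(n*eps^2) = 16.81 / 5403.7368 ≈ 0.00311081

0.003111


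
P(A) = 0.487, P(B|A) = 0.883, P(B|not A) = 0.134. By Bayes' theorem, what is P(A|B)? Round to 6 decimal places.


P(A|B) = P(B|A)*P(A) / P(B), P(B) = P(B|A)*P(A) + P(B|not A)*P(not A)
P(B|A)*P(A) = 0.883 * 0.487 = 0.430021
P(B|not A)*P(not A) = 0.134 * 0.513 = 0.068742
P(B) = 0.430021 + 0.068742 = 0.498763
P(A|B) = 0.430021 / 0.498763 ≈ 0.86217502

0.862175


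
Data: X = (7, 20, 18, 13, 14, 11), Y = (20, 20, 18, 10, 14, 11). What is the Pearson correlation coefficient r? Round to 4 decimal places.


r = sum((xi-xbar)(yi-ybar)) / sqrt(sum((xi-xbar)^2) * sum((yi-ybar)^2))
n = 6, xbar = 83/6 ≈ 13.833333, ybar = 93/6 = 15.5
Sxy = sum((xi-xbar)(yi-ybar)) = 24.5
Sxx = sum((xi-xbar)^2) = 665/6 ≈ 110.833333
Syy = sum((yi-ybar)^2) = 99.5
sqrt(Sxx*Syy) ≈ 105.013888
r = Sxy / sqrt(Sxx*Syy) = 24.5 / 105.013888 ≈ 0.233302

0.2333


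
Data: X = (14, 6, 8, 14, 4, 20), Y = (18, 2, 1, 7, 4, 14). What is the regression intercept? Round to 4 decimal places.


a = ybar - b*xbar, where b = sum((xi-xbar)(yi-ybar)) / sum((xi-xbar)^2)
n = 6, xbar = 66/6 = 11, ybar = 46/6 = 23/3 ≈ 7.666667
Sxy = sum((xi-xbar)(yi-ybar)) = 160
Sxx = sum((xi-xbar)^2) = 182
b = Sxy / Sxx = 80/91 ≈ 0.879121
a = 7.666667 - 0.879121 * 11 = -547/273 ≈ -2.003663

-2.0037


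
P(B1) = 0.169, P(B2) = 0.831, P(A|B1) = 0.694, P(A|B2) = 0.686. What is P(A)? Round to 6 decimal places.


P(A) = P(A|B1)*P(B1) + P(A|B2)*P(B2)
P(A|B1)*P(B1) = 0.694 * 0.169 = 0.117286
P(A|B2)*P(B2) = 0.686 * 0.831 = 0.570066
P(A) = 0.117286 + 0.570066 = 0.687352

0.687352


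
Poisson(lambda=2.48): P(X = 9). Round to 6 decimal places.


P = e^(-lam) * lam^k / k!
e^(-2.48) ≈ 0.08374323
lam^k = 2.48^9 ≈ 3548.666016
k! = 9! = 362880
P = 0.08374323 * 3548.666016 / 362880 ≈ 0.000819

0.000819


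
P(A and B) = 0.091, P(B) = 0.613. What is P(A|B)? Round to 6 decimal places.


P(A|B) = P(A and B) / P(B) = 0.091 / 0.613 = 91/613 ≈ 0.14845024

0.148450


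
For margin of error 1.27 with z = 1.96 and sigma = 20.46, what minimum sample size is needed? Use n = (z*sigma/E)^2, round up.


z*sigma/E = 1.96 * 20.46 / 1.27 = 100254/3175 ≈ 31.576063
(z*sigma/E)^2 ≈ 997.047754
round up: n = 998

998


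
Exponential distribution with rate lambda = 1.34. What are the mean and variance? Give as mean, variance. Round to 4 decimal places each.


mean = 1/lam, var = 1/lam^2
mean = 1 / 1.34 = 50/67 ≈ 0.746269
lam^2 = 1.34^2 = 1.7956
var = 1 / 1.7956 = 2500/4489 ≈ 0.556917

0.7463, 0.5569


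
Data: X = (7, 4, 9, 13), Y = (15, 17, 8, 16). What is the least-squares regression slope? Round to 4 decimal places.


b = sum((xi-xbar)(yi-ybar)) / sum((xi-xbar)^2)
n = 4, xbar = 33/4 = 8.25, ybar = 56/4 = 14
Sxy = sum((xi-xbar)(yi-ybar)) = -9
Sxx = sum((xi-xbar)^2) = 42.75
b = Sxy / Sxx = -4/19 ≈ -0.210526

-0.2105


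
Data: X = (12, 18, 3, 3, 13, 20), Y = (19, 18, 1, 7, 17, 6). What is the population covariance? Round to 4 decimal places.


Cov = (1/n)*sum((xi-xbar)(yi-ybar))
n = 6, xbar = 69/6 = 11.5, ybar = 68/6 = 34/3 ≈ 11.333333
sum((xi-xbar)(yi-ybar)) = 135
Cov = 135 / 6 = 22.5

22.5000


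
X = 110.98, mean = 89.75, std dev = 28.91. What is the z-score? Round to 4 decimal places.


z = (X - mu) / sigma
X - mu = 110.98 - 89.75 = 21.23
z = 21.23 / 28.91 = 2123/2891 ≈ 0.734348

0.7343


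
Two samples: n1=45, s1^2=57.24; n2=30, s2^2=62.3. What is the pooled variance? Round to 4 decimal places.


sp^2 = ((n1-1)*s1^2 + (n2-1)*s2^2)/(n1+n2-2)
(n1-1)*s1^2 = 44 * 57.24 = 2518.56
(n2-1)*s2^2 = 29 * 62.3 = 1806.7
numerator = 2518.56 + 1806.7 = 4325.26
n1+n2-2 = 73
sp^2 = 4325.26 / 73 = 216263/3650 ≈ 59.250137

59.2501


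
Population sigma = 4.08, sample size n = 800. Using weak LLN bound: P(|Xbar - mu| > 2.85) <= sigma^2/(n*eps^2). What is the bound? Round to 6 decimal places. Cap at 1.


bound = min(1, sigma^2/(n*eps^2))
sigma^2 = 4.08^2 = 16.6464
n*eps^2 = 800 * 2.85^2 = 800 * 8.1225 = 6498
sigma^2/(n*eps^2) = 16.6464 / 6498 ≈ 0.00256177

0.002562


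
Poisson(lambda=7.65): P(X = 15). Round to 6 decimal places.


P = e^(-lam) * lam^k / k!
e^(-7.65) ≈ 0.0004760441
lam^k = 7.65^15 ≈ 17985459064000.725163
k! = 15! = 1307674368000
P = 0.0004760441 * 17985459064000.725163 / 1307674368000 ≈ 0.006547

0.006547


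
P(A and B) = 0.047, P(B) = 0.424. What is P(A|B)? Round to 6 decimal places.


P(A|B) = P(A and B) / P(B) = 0.047 / 0.424 = 47/424 ≈ 0.11084906

0.110849


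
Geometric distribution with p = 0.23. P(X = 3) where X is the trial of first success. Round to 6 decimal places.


P = (1-p)^(k-1) * p
(1-p)^(k-1) = 0.77^2 = 0.5929
P = 0.5929 * 0.23 = 0.136367

0.136367


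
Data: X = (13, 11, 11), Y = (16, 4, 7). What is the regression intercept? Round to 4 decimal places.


a = ybar - b*xbar, where b = sum((xi-xbar)(yi-ybar)) / sum((xi-xbar)^2)
n = 3, xbar = 35/3 ≈ 11.666667, ybar = 27/3 = 9
Sxy = sum((xi-xbar)(yi-ybar)) = 14
Sxx = sum((xi-xbar)^2) = 8/3 ≈ 2.666667
b = Sxy / Sxx = 5.25
a = 9 - 5.25 * 11.666667 = -52.25

-52.2500


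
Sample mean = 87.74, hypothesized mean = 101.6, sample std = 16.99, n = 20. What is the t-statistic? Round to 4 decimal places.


t = (xbar - mu0) / (s/sqrt(n))
xbar - mu0 = 87.74 - 101.6 = -13.86
sqrt(20) ≈ 4.47213595
s/sqrt(n) = 16.99 / 4.47213595 ≈ 3.79907949
t = -13.86 / 3.79907949 ≈ -3.648252

-3.6483


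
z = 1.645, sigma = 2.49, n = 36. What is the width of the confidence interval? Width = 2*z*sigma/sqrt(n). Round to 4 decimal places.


width = 2*z*sigma/sqrt(n)
2*z*sigma = 2 * 1.645 * 2.49 = 8.1921
sqrt(36) = 6
width = 8.1921 / 6 = 1.36535

1.3654


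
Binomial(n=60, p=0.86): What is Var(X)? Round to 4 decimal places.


Var = n*p*(1-p) = 60 * 0.86 * 0.14 = 7.224

7.2240


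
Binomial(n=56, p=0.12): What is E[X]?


E[X] = n*p = 56 * 0.12 = 6.72

6.72


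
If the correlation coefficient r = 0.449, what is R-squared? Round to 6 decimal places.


R^2 = r^2 = (0.449)^2 = 0.201601

0.201601


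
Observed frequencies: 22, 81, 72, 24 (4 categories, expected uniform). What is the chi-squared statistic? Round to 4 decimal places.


chi2 = sum((O-E)^2/E), E = total/4
total = 199, E = 199/4 = 49.75
(22 - 49.75)^2 / 49.75 = 770.0625 / 49.75 = 12321/796 ≈ 15.478643
(81 - 49.75)^2 / 49.75 = 976.5625 / 49.75 = 15625/796 ≈ 19.629397
(72 - 49.75)^2 / 49.75 = 495.0625 / 49.75 = 7921/796 ≈ 9.951005
(24 - 49.75)^2 / 49.75 = 663.0625 / 49.75 = 10609/796 ≈ 13.327889
chi2 = 11619/199 ≈ 58.386935

58.3869


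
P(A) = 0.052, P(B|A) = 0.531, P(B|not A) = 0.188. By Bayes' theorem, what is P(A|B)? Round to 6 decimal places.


P(A|B) = P(B|A)*P(A) / P(B), P(B) = P(B|A)*P(A) + P(B|not A)*P(not A)
P(B|A)*P(A) = 0.531 * 0.052 = 0.027612
P(B|not A)*P(not A) = 0.188 * 0.948 = 0.178224
P(B) = 0.027612 + 0.178224 = 0.205836
P(A|B) = 0.027612 / 0.205836 ≈ 0.13414563

0.134146


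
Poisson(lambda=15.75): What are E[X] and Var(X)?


E[X] = Var(X) = lambda = 15.75

15.75, 15.75


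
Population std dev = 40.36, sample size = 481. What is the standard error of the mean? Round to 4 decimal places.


SE = sigma / sqrt(n)
sqrt(481) ≈ 21.931712
SE = 40.36 / 21.931712 ≈ 1.840258

1.8403


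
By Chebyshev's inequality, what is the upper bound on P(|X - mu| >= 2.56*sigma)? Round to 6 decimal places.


P <= 1/k^2
k^2 = 2.56^2 = 6.5536
1/k^2 = 1 / 6.5536 = 625/4096 ≈ 0.15258789

0.152588


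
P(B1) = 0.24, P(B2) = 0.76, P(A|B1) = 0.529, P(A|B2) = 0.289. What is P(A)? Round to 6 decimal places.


P(A) = P(A|B1)*P(B1) + P(A|B2)*P(B2)
P(A|B1)*P(B1) = 0.529 * 0.24 = 0.12696
P(A|B2)*P(B2) = 0.289 * 0.76 = 0.21964
P(A) = 0.12696 + 0.21964 = 0.3466

0.346600


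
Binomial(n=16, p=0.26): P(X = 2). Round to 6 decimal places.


P = C(n,k) * p^k * (1-p)^(n-k)
C(16,2) = 120
p^k = 0.26^2 = 0.0676
(1-p)^(n-k) = 0.74^14 ≈ 0.01476536
P = 120 * 0.0676 * 0.01476536 ≈ 0.119777

0.119777


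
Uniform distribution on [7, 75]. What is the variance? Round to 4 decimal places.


Var = (b-a)^2 / 12
(b-a)^2 = (75 - 7)^2 = 4624
Var = 4624/12 ≈ 385.333333

385.3333


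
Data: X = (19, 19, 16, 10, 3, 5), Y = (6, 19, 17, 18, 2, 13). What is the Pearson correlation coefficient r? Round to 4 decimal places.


r = sum((xi-xbar)(yi-ybar)) / sqrt(sum((xi-xbar)^2) * sum((yi-ybar)^2))
n = 6, xbar = 72/6 = 12, ybar = 75/6 = 12.5
Sxy = sum((xi-xbar)(yi-ybar)) = 98
Sxx = sum((xi-xbar)^2) = 248
Syy = sum((yi-ybar)^2) = 245.5
sqrt(Sxx*Syy) ≈ 246.746834
r = Sxy / sqrt(Sxx*Syy) = 98 / 246.746834 ≈ 0.397168

0.3972


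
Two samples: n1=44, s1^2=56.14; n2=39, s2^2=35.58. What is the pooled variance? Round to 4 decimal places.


sp^2 = ((n1-1)*s1^2 + (n2-1)*s2^2)/(n1+n2-2)
(n1-1)*s1^2 = 43 * 56.14 = 2414.02
(n2-1)*s2^2 = 38 * 35.58 = 1352.04
numerator = 2414.02 + 1352.04 = 3766.06
n1+n2-2 = 81
sp^2 = 3766.06 / 81 = 188303/4050 ≈ 46.494568

46.4946


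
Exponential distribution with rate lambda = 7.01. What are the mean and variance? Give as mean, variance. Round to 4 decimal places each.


mean = 1/lam, var = 1/lam^2
mean = 1 / 7.01 = 100/701 ≈ 0.142653
lam^2 = 7.01^2 = 49.1401
var = 1 / 49.1401 ≈ 0.020350

0.1427, 0.0203


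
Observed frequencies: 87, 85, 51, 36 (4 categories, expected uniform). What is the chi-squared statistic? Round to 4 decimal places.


chi2 = sum((O-E)^2/E), E = total/4
total = 259, E = 259/4 = 64.75
(87 - 64.75)^2 / 64.75 = 495.0625 / 64.75 = 7921/1036 ≈ 7.645753
(85 - 64.75)^2 / 64.75 = 410.0625 / 64.75 = 6561/1036 ≈ 6.333012
(51 - 64.75)^2 / 64.75 = 189.0625 / 64.75 = 3025/1036 ≈ 2.919884
(36 - 64.75)^2 / 64.75 = 826.5625 / 64.75 = 13225/1036 ≈ 12.765444
chi2 = 7683/259 ≈ 29.664093

29.6641


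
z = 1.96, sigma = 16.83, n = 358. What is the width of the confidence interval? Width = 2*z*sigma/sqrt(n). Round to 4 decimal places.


width = 2*z*sigma/sqrt(n)
2*z*sigma = 2 * 1.96 * 16.83 = 65.9736
sqrt(358) ≈ 18.920888
width = 65.9736 / 18.920888 ≈ 3.486813

3.4868


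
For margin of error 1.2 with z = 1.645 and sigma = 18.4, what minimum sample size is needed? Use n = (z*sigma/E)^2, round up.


z*sigma/E = 1.645 * 18.4 / 1.2 = 7567/300 ≈ 25.223333
(z*sigma/E)^2 ≈ 636.216544
round up: n = 637

637


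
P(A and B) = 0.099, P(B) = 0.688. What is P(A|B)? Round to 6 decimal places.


P(A|B) = P(A and B) / P(B) = 0.099 / 0.688 = 99/688 ≈ 0.14389535

0.143895


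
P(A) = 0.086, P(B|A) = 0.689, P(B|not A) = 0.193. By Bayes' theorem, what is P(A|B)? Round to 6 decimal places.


P(A|B) = P(B|A)*P(A) / P(B), P(B) = P(B|A)*P(A) + P(B|not A)*P(not A)
P(B|A)*P(A) = 0.689 * 0.086 = 0.059254
P(B|not A)*P(not A) = 0.193 * 0.914 = 0.176402
P(B) = 0.059254 + 0.176402 = 0.235656
P(A|B) = 0.059254 / 0.235656 ≈ 0.25144278

0.251443


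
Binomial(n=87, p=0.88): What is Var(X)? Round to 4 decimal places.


Var = n*p*(1-p) = 87 * 0.88 * 0.12 = 9.1872

9.1872


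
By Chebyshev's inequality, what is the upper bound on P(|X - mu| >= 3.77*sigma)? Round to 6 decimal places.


P <= 1/k^2
k^2 = 3.77^2 = 14.2129
1/k^2 = 1 / 14.2129 ≈ 0.07035862

0.070359


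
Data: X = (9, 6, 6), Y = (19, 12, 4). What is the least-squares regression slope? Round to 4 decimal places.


b = sum((xi-xbar)(yi-ybar)) / sum((xi-xbar)^2)
n = 3, xbar = 21/3 = 7, ybar = 35/3 ≈ 11.666667
Sxy = sum((xi-xbar)(yi-ybar)) = 22
Sxx = sum((xi-xbar)^2) = 6
b = Sxy / Sxx = 11/3 ≈ 3.666667

3.6667
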